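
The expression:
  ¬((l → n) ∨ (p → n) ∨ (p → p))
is never true.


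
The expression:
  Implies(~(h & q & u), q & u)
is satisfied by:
  {u: True, q: True}


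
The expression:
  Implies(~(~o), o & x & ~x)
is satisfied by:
  {o: False}


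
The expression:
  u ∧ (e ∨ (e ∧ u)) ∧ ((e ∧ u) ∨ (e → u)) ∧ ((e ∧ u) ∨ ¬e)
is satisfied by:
  {e: True, u: True}


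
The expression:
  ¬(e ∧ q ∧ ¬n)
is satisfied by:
  {n: True, e: False, q: False}
  {e: False, q: False, n: False}
  {n: True, q: True, e: False}
  {q: True, e: False, n: False}
  {n: True, e: True, q: False}
  {e: True, n: False, q: False}
  {n: True, q: True, e: True}


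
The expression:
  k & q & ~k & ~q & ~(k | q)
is never true.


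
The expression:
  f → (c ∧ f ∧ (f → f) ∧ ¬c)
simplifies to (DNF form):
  ¬f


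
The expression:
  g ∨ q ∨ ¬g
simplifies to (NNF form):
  True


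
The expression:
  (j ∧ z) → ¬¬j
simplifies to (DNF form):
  True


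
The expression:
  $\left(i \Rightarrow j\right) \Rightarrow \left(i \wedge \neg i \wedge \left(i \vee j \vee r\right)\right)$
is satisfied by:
  {i: True, j: False}


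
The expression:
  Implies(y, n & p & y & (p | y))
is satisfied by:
  {p: True, n: True, y: False}
  {p: True, n: False, y: False}
  {n: True, p: False, y: False}
  {p: False, n: False, y: False}
  {y: True, p: True, n: True}


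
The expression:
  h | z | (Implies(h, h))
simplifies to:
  True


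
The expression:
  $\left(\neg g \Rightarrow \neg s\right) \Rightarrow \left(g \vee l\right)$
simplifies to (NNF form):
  $g \vee l \vee s$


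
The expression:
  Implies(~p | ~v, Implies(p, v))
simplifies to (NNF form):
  v | ~p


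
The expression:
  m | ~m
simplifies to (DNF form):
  True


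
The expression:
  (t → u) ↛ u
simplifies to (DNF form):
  ¬t ∧ ¬u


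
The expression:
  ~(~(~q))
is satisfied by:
  {q: False}


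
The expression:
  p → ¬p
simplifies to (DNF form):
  ¬p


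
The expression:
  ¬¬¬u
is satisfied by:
  {u: False}


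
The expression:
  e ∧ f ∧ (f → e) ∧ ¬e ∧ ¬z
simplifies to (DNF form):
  False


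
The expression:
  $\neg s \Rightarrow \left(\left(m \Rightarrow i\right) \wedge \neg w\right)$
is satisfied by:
  {i: True, s: True, m: False, w: False}
  {s: True, m: False, w: False, i: False}
  {i: True, s: True, m: True, w: False}
  {s: True, m: True, w: False, i: False}
  {s: True, w: True, i: True, m: False}
  {s: True, w: True, m: False, i: False}
  {i: True, s: True, w: True, m: True}
  {s: True, w: True, m: True, i: False}
  {i: True, m: False, w: False, s: False}
  {i: False, m: False, w: False, s: False}
  {i: True, m: True, w: False, s: False}


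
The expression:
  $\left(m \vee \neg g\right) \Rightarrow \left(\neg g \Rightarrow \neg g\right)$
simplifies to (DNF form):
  $\text{True}$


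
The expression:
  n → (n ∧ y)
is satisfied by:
  {y: True, n: False}
  {n: False, y: False}
  {n: True, y: True}


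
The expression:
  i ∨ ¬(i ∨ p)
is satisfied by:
  {i: True, p: False}
  {p: False, i: False}
  {p: True, i: True}


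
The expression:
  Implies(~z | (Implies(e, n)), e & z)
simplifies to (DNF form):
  e & z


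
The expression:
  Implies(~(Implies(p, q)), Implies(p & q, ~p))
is always true.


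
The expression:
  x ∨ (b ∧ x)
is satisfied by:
  {x: True}


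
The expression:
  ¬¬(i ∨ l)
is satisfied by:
  {i: True, l: True}
  {i: True, l: False}
  {l: True, i: False}


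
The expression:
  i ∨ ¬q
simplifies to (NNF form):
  i ∨ ¬q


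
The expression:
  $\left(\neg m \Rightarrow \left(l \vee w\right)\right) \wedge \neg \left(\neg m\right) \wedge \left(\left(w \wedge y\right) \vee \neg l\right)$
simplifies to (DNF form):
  $\left(m \wedge \neg l\right) \vee \left(m \wedge w \wedge y\right) \vee \left(m \wedge w \wedge \neg l\right) \vee \left(m \wedge y \wedge \neg l\right)$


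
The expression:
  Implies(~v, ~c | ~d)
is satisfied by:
  {v: True, c: False, d: False}
  {c: False, d: False, v: False}
  {d: True, v: True, c: False}
  {d: True, c: False, v: False}
  {v: True, c: True, d: False}
  {c: True, v: False, d: False}
  {d: True, c: True, v: True}


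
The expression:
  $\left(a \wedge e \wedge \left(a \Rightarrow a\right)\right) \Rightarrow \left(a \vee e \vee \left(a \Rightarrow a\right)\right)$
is always true.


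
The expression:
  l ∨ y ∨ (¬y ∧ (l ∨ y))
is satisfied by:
  {y: True, l: True}
  {y: True, l: False}
  {l: True, y: False}


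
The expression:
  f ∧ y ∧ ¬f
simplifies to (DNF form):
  False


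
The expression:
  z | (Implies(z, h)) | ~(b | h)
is always true.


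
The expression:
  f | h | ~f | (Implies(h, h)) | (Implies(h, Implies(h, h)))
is always true.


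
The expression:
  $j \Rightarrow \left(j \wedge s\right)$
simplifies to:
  $s \vee \neg j$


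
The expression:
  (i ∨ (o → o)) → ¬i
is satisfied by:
  {i: False}


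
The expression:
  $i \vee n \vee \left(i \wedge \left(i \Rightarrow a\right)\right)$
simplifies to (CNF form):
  $i \vee n$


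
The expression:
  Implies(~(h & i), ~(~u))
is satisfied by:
  {u: True, h: True, i: True}
  {u: True, h: True, i: False}
  {u: True, i: True, h: False}
  {u: True, i: False, h: False}
  {h: True, i: True, u: False}


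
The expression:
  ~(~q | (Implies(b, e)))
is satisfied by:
  {b: True, q: True, e: False}


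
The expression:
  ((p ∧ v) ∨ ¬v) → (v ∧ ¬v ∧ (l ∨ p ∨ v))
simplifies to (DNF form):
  v ∧ ¬p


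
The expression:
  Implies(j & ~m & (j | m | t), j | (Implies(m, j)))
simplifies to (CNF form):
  True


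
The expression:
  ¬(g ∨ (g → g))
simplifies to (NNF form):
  False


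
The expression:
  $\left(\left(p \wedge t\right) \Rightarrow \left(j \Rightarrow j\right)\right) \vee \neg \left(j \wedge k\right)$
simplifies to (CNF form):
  $\text{True}$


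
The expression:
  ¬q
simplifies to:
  ¬q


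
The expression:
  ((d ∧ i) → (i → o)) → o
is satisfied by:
  {i: True, o: True, d: True}
  {i: True, o: True, d: False}
  {o: True, d: True, i: False}
  {o: True, d: False, i: False}
  {i: True, d: True, o: False}


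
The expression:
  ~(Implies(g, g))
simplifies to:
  False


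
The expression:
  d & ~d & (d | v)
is never true.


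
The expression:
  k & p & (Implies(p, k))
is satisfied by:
  {p: True, k: True}


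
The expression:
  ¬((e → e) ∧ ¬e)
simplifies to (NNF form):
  e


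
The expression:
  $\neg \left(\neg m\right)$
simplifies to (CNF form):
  $m$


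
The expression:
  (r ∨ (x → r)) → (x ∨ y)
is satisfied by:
  {y: True, x: True}
  {y: True, x: False}
  {x: True, y: False}


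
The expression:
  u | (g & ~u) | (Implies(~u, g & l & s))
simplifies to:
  g | u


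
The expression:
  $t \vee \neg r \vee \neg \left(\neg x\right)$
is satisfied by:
  {x: True, t: True, r: False}
  {x: True, t: False, r: False}
  {t: True, x: False, r: False}
  {x: False, t: False, r: False}
  {r: True, x: True, t: True}
  {r: True, x: True, t: False}
  {r: True, t: True, x: False}


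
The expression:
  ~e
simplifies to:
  ~e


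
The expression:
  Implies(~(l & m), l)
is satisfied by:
  {l: True}


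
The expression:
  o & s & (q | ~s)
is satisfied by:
  {o: True, q: True, s: True}


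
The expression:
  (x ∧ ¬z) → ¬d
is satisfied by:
  {z: True, x: False, d: False}
  {z: False, x: False, d: False}
  {d: True, z: True, x: False}
  {d: True, z: False, x: False}
  {x: True, z: True, d: False}
  {x: True, z: False, d: False}
  {x: True, d: True, z: True}


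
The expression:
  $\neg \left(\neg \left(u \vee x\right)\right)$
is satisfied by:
  {x: True, u: True}
  {x: True, u: False}
  {u: True, x: False}


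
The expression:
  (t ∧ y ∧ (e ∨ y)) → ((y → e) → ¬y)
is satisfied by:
  {e: False, t: False, y: False}
  {y: True, e: False, t: False}
  {t: True, e: False, y: False}
  {y: True, t: True, e: False}
  {e: True, y: False, t: False}
  {y: True, e: True, t: False}
  {t: True, e: True, y: False}


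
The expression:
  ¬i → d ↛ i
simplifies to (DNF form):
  d ∨ i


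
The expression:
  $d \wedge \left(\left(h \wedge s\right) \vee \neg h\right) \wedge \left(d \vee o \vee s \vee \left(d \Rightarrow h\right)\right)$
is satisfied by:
  {d: True, s: True, h: False}
  {d: True, h: False, s: False}
  {d: True, s: True, h: True}


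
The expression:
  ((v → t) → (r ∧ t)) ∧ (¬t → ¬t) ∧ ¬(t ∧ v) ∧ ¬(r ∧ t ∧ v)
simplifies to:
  (r ∨ v) ∧ (t ∨ v) ∧ (¬t ∨ ¬v)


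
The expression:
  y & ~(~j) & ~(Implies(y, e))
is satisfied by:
  {j: True, y: True, e: False}


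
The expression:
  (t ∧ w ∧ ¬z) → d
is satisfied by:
  {d: True, z: True, w: False, t: False}
  {d: True, w: False, t: False, z: False}
  {z: True, w: False, t: False, d: False}
  {z: False, w: False, t: False, d: False}
  {d: True, t: True, z: True, w: False}
  {d: True, t: True, z: False, w: False}
  {t: True, z: True, d: False, w: False}
  {t: True, d: False, w: False, z: False}
  {z: True, d: True, w: True, t: False}
  {d: True, w: True, z: False, t: False}
  {z: True, w: True, d: False, t: False}
  {w: True, d: False, t: False, z: False}
  {d: True, t: True, w: True, z: True}
  {d: True, t: True, w: True, z: False}
  {t: True, w: True, z: True, d: False}


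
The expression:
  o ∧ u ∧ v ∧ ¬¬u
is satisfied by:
  {u: True, o: True, v: True}


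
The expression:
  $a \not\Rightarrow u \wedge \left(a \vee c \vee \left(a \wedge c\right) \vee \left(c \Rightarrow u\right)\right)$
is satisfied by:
  {a: True, u: False}


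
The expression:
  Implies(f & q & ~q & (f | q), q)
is always true.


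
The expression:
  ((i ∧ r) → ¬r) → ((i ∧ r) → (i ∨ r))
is always true.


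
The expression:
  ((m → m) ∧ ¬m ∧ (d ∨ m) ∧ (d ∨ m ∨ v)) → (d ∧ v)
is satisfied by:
  {m: True, v: True, d: False}
  {m: True, v: False, d: False}
  {v: True, m: False, d: False}
  {m: False, v: False, d: False}
  {d: True, m: True, v: True}
  {d: True, m: True, v: False}
  {d: True, v: True, m: False}


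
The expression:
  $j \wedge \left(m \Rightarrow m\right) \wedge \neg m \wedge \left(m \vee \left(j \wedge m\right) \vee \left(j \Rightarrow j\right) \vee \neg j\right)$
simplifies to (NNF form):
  $j \wedge \neg m$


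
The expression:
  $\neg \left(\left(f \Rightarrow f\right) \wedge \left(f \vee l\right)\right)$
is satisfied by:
  {l: False, f: False}


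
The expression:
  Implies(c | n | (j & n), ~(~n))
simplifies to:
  n | ~c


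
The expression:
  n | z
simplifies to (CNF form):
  n | z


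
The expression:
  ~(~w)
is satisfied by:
  {w: True}


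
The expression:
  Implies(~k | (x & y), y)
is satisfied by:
  {y: True, k: True}
  {y: True, k: False}
  {k: True, y: False}


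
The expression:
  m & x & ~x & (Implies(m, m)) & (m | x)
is never true.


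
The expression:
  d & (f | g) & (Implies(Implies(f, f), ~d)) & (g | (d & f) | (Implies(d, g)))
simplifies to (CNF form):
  False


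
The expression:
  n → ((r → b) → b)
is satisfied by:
  {r: True, b: True, n: False}
  {r: True, n: False, b: False}
  {b: True, n: False, r: False}
  {b: False, n: False, r: False}
  {r: True, b: True, n: True}
  {r: True, n: True, b: False}
  {b: True, n: True, r: False}


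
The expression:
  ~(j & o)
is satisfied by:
  {o: False, j: False}
  {j: True, o: False}
  {o: True, j: False}


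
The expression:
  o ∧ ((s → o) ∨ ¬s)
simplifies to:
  o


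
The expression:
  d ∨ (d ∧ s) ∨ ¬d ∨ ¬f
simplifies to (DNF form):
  True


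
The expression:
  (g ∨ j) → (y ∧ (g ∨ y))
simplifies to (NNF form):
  y ∨ (¬g ∧ ¬j)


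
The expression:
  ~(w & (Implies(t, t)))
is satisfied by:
  {w: False}


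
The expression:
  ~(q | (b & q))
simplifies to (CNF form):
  ~q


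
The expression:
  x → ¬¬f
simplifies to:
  f ∨ ¬x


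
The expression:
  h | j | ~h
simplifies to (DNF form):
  True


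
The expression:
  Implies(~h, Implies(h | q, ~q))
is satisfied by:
  {h: True, q: False}
  {q: False, h: False}
  {q: True, h: True}


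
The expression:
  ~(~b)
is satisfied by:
  {b: True}


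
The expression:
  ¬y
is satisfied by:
  {y: False}


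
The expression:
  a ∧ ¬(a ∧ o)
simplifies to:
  a ∧ ¬o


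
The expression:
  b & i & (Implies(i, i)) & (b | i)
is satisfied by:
  {i: True, b: True}


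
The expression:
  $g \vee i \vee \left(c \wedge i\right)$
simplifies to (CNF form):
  $g \vee i$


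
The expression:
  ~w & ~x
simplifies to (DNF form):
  ~w & ~x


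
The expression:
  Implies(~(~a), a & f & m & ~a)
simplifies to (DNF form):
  ~a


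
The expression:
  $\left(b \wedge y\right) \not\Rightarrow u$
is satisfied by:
  {b: True, y: True, u: False}


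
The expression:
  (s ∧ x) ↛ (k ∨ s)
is never true.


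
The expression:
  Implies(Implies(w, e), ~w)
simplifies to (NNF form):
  ~e | ~w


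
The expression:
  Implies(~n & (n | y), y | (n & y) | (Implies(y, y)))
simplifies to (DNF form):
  True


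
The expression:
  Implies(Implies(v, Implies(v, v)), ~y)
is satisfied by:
  {y: False}


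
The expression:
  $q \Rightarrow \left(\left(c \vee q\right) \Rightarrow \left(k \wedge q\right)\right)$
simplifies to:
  $k \vee \neg q$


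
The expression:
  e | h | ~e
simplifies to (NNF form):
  True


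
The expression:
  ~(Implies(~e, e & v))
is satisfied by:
  {e: False}


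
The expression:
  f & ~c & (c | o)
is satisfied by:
  {f: True, o: True, c: False}


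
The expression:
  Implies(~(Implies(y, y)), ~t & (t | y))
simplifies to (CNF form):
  True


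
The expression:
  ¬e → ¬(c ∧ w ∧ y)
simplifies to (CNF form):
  e ∨ ¬c ∨ ¬w ∨ ¬y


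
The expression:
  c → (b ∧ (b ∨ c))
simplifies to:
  b ∨ ¬c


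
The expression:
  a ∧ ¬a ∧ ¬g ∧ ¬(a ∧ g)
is never true.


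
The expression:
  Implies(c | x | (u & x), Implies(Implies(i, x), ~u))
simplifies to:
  ~u | (i & ~x) | (~c & ~x)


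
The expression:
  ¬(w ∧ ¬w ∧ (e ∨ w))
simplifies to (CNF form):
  True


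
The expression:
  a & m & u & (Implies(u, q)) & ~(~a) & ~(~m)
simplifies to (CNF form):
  a & m & q & u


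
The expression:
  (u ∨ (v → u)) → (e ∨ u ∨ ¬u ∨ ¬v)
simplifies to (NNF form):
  True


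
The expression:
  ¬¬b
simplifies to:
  b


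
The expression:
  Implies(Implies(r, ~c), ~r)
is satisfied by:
  {c: True, r: False}
  {r: False, c: False}
  {r: True, c: True}


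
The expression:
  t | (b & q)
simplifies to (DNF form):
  t | (b & q)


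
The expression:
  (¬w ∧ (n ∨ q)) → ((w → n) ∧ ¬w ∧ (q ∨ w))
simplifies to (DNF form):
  q ∨ w ∨ ¬n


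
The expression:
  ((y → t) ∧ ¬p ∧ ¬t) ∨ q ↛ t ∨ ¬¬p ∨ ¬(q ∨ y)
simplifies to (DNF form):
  p ∨ (q ∧ ¬t) ∨ (¬q ∧ ¬y)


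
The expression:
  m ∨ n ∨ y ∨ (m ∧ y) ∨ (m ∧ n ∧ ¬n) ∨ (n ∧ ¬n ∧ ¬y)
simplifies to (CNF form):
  m ∨ n ∨ y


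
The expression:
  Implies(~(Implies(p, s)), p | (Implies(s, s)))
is always true.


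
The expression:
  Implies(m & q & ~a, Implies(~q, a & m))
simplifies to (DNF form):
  True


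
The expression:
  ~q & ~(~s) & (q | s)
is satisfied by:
  {s: True, q: False}


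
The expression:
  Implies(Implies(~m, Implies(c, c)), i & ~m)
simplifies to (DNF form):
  i & ~m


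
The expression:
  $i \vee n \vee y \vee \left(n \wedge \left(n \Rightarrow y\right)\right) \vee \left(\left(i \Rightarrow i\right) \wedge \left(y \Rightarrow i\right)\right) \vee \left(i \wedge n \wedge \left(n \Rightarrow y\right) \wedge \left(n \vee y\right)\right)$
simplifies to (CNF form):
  $\text{True}$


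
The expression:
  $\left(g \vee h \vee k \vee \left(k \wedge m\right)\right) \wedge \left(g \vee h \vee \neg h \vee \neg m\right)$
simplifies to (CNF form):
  $g \vee h \vee k$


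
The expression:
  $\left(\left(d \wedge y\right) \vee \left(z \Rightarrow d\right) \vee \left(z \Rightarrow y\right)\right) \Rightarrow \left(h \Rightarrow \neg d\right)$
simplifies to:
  $\neg d \vee \neg h$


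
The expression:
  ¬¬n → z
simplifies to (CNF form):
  z ∨ ¬n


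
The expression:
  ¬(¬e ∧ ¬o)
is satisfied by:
  {o: True, e: True}
  {o: True, e: False}
  {e: True, o: False}


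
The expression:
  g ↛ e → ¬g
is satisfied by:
  {e: True, g: False}
  {g: False, e: False}
  {g: True, e: True}


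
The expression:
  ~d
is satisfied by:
  {d: False}


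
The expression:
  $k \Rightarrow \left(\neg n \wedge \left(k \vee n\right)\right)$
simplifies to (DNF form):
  $\neg k \vee \neg n$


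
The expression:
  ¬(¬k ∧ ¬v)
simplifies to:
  k ∨ v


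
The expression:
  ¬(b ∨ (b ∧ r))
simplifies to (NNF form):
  ¬b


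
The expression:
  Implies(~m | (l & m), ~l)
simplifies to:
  ~l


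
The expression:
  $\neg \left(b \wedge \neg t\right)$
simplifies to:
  $t \vee \neg b$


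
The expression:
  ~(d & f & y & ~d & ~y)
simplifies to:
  True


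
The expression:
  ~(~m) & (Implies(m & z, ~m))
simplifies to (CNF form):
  m & ~z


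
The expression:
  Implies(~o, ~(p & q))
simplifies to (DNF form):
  o | ~p | ~q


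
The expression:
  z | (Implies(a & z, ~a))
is always true.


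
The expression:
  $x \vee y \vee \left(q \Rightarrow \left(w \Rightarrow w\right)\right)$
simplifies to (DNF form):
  $\text{True}$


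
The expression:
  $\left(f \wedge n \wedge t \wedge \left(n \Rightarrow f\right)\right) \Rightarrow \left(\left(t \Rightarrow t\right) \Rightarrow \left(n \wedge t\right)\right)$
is always true.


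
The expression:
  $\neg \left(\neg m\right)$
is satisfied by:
  {m: True}


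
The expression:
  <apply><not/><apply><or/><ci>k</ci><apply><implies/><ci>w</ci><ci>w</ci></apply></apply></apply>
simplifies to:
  <false/>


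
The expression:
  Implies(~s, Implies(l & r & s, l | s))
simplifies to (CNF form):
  True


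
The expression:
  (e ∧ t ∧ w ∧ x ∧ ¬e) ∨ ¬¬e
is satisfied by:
  {e: True}


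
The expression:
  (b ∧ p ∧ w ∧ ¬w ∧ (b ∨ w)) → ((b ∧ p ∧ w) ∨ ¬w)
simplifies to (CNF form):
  True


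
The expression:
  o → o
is always true.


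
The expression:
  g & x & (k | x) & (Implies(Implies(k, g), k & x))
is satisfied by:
  {x: True, g: True, k: True}


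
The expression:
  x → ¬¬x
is always true.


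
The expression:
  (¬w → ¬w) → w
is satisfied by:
  {w: True}


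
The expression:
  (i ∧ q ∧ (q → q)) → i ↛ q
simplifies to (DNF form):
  ¬i ∨ ¬q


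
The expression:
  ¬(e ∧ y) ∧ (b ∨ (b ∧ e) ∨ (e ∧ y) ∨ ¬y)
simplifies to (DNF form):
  (b ∧ ¬e) ∨ ¬y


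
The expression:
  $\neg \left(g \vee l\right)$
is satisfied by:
  {g: False, l: False}


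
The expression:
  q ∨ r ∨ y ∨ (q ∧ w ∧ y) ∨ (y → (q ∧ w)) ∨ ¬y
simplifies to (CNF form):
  True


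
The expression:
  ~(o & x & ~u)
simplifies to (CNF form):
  u | ~o | ~x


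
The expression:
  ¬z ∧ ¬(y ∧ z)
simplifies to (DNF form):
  ¬z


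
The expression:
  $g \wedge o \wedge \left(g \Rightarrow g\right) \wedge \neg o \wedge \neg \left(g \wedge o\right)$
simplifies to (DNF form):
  $\text{False}$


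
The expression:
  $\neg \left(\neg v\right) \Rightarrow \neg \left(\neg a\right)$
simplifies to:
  $a \vee \neg v$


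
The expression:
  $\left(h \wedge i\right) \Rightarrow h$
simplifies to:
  $\text{True}$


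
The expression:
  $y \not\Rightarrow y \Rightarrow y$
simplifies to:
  $\text{True}$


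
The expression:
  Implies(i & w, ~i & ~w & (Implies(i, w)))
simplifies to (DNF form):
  ~i | ~w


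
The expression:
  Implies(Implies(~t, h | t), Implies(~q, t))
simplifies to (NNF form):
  q | t | ~h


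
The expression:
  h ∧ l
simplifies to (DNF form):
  h ∧ l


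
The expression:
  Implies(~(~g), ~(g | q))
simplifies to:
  ~g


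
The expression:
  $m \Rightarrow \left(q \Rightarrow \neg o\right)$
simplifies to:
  $\neg m \vee \neg o \vee \neg q$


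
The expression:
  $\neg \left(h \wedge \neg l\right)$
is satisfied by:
  {l: True, h: False}
  {h: False, l: False}
  {h: True, l: True}


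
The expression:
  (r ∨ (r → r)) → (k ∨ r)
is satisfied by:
  {r: True, k: True}
  {r: True, k: False}
  {k: True, r: False}


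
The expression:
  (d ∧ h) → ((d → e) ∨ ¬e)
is always true.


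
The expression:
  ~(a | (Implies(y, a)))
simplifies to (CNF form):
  y & ~a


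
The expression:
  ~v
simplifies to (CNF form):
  ~v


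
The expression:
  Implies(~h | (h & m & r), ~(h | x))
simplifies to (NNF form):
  (h & ~m) | (h & ~r) | (~h & ~x)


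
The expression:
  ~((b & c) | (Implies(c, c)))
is never true.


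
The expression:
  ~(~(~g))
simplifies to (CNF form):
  ~g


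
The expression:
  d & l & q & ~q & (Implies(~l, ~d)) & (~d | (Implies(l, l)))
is never true.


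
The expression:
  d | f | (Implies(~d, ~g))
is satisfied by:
  {d: True, f: True, g: False}
  {d: True, f: False, g: False}
  {f: True, d: False, g: False}
  {d: False, f: False, g: False}
  {g: True, d: True, f: True}
  {g: True, d: True, f: False}
  {g: True, f: True, d: False}


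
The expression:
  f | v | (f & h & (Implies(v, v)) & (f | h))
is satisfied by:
  {v: True, f: True}
  {v: True, f: False}
  {f: True, v: False}


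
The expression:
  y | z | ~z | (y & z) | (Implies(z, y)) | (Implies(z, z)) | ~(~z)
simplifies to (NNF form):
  True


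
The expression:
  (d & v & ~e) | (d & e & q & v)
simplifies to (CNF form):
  d & v & (q | ~e)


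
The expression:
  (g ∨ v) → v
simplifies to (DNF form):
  v ∨ ¬g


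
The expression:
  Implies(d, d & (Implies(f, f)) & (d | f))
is always true.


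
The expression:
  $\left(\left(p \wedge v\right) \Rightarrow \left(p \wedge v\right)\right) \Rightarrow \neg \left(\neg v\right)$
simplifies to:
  $v$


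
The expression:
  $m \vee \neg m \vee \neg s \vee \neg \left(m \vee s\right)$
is always true.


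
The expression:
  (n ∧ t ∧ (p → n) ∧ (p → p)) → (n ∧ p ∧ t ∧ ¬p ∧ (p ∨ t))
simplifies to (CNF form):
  ¬n ∨ ¬t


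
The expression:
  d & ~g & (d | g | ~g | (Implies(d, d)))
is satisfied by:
  {d: True, g: False}


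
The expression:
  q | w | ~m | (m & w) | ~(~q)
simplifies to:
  q | w | ~m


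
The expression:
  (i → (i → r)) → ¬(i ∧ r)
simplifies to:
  ¬i ∨ ¬r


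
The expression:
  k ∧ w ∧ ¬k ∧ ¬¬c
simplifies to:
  False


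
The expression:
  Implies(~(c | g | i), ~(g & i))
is always true.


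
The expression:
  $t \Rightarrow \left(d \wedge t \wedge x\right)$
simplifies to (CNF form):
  $\left(d \vee \neg t\right) \wedge \left(x \vee \neg t\right)$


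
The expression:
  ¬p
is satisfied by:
  {p: False}


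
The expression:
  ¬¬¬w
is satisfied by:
  {w: False}


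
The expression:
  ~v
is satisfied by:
  {v: False}


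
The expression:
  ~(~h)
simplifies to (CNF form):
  h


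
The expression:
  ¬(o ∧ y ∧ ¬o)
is always true.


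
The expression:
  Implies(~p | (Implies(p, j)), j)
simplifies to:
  j | p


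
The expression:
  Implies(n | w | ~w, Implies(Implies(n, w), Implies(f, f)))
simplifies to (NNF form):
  True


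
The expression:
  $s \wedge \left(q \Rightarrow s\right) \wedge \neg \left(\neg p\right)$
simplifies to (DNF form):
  $p \wedge s$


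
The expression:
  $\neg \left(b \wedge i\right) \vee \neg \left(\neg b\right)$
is always true.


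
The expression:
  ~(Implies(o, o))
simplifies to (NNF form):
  False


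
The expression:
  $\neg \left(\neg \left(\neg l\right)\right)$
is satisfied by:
  {l: False}


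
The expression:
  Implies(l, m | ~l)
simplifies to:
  m | ~l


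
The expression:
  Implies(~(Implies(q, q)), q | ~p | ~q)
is always true.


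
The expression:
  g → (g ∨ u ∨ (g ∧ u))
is always true.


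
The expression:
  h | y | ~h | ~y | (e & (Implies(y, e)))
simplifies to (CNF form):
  True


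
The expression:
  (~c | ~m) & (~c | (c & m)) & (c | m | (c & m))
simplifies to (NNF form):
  m & ~c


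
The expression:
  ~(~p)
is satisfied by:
  {p: True}


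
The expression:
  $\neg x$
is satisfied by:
  {x: False}


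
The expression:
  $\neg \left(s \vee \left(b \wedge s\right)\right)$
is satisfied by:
  {s: False}


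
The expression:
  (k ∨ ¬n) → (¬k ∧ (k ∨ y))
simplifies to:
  ¬k ∧ (n ∨ y)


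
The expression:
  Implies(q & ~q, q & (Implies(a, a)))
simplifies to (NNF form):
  True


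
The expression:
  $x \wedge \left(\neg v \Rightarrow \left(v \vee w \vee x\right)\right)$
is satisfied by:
  {x: True}


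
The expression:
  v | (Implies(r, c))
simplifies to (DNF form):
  c | v | ~r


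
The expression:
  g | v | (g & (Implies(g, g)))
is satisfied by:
  {v: True, g: True}
  {v: True, g: False}
  {g: True, v: False}


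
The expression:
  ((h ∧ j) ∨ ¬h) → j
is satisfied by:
  {h: True, j: True}
  {h: True, j: False}
  {j: True, h: False}


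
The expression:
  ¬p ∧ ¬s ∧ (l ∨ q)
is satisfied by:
  {q: True, l: True, p: False, s: False}
  {q: True, p: False, l: False, s: False}
  {l: True, q: False, p: False, s: False}


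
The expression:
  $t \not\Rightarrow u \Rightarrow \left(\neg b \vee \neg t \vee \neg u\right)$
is always true.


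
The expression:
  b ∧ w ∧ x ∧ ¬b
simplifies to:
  False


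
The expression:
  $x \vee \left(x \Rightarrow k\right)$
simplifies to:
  $\text{True}$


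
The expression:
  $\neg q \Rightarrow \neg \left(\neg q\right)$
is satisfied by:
  {q: True}


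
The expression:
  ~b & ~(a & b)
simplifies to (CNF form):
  ~b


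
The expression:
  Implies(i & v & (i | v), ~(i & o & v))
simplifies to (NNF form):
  ~i | ~o | ~v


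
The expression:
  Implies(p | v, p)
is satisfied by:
  {p: True, v: False}
  {v: False, p: False}
  {v: True, p: True}


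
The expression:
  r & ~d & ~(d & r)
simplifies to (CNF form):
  r & ~d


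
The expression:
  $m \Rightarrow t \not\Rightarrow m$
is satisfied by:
  {m: False}


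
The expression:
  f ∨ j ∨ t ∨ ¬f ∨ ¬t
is always true.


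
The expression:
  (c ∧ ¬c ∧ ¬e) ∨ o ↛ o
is never true.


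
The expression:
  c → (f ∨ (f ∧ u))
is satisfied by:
  {f: True, c: False}
  {c: False, f: False}
  {c: True, f: True}


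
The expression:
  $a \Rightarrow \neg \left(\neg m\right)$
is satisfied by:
  {m: True, a: False}
  {a: False, m: False}
  {a: True, m: True}


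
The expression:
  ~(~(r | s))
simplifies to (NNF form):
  r | s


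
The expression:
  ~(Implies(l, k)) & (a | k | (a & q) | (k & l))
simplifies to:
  a & l & ~k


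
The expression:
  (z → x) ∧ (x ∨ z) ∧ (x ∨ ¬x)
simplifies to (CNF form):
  x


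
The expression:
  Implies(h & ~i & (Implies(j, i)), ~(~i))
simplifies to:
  i | j | ~h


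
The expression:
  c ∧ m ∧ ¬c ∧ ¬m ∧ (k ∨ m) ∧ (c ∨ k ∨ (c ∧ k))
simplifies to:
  False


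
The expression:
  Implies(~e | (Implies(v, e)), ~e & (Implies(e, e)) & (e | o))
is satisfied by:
  {o: True, e: False}


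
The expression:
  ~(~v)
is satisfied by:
  {v: True}


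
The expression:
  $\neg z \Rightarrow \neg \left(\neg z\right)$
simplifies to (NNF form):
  $z$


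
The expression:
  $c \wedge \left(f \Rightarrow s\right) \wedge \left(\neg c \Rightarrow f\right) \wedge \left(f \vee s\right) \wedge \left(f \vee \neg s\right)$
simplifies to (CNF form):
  $c \wedge f \wedge s$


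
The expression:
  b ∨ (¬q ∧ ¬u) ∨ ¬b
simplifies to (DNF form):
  True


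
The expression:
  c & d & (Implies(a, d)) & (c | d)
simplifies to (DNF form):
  c & d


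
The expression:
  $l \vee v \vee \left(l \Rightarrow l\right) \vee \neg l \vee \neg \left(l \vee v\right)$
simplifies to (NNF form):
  $\text{True}$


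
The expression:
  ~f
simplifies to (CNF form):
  ~f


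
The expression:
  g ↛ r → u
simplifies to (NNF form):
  r ∨ u ∨ ¬g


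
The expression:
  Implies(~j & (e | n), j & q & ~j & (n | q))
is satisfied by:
  {j: True, n: False, e: False}
  {e: True, j: True, n: False}
  {j: True, n: True, e: False}
  {e: True, j: True, n: True}
  {e: False, n: False, j: False}


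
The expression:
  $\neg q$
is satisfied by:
  {q: False}


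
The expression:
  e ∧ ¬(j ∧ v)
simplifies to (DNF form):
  (e ∧ ¬j) ∨ (e ∧ ¬v)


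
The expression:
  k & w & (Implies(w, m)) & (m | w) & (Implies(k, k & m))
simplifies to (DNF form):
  k & m & w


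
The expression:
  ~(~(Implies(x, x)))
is always true.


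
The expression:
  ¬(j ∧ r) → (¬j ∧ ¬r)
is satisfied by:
  {j: False, r: False}
  {r: True, j: True}


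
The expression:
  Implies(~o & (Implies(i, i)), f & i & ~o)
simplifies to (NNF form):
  o | (f & i)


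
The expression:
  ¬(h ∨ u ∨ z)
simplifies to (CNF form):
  ¬h ∧ ¬u ∧ ¬z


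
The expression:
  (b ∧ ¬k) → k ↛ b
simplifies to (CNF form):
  k ∨ ¬b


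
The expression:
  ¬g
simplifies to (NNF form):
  ¬g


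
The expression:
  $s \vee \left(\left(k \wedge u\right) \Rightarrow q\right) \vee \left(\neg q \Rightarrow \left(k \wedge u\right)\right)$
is always true.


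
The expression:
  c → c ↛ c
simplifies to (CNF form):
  ¬c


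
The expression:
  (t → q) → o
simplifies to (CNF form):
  (o ∨ t) ∧ (o ∨ ¬q)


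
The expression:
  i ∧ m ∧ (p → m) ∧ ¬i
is never true.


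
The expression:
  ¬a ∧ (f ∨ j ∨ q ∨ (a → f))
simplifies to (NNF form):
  ¬a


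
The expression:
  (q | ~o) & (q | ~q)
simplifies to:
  q | ~o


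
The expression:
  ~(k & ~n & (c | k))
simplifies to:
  n | ~k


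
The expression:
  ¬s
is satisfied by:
  {s: False}


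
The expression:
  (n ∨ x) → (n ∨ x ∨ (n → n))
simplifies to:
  True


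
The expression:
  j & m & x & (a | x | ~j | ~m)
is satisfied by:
  {m: True, j: True, x: True}


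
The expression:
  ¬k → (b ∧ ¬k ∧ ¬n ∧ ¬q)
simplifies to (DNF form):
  k ∨ (b ∧ ¬n ∧ ¬q)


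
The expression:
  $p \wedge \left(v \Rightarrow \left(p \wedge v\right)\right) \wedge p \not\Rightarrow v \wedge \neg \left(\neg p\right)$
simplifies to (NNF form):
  $p \wedge \neg v$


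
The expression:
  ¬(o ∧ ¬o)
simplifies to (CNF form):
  True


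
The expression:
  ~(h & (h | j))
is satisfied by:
  {h: False}


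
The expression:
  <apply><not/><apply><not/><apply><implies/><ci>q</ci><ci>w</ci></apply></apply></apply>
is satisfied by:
  {w: True, q: False}
  {q: False, w: False}
  {q: True, w: True}


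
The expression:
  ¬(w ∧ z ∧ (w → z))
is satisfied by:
  {w: False, z: False}
  {z: True, w: False}
  {w: True, z: False}


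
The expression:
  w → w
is always true.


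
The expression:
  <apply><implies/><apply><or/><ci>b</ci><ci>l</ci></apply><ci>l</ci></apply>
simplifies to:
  <apply><or/><ci>l</ci><apply><not/><ci>b</ci></apply></apply>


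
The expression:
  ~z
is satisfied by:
  {z: False}


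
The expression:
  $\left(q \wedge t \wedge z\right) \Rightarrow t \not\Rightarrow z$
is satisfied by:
  {t: False, z: False, q: False}
  {q: True, t: False, z: False}
  {z: True, t: False, q: False}
  {q: True, z: True, t: False}
  {t: True, q: False, z: False}
  {q: True, t: True, z: False}
  {z: True, t: True, q: False}


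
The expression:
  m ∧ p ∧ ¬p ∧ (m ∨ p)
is never true.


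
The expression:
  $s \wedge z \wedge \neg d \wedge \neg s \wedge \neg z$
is never true.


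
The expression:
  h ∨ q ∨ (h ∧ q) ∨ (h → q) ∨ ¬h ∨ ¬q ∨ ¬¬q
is always true.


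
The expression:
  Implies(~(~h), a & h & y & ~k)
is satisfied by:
  {a: True, y: True, k: False, h: False}
  {a: True, k: False, y: False, h: False}
  {y: True, a: False, k: False, h: False}
  {a: False, k: False, y: False, h: False}
  {a: True, y: True, k: True, h: False}
  {a: True, k: True, y: False, h: False}
  {y: True, k: True, a: False, h: False}
  {k: True, a: False, y: False, h: False}
  {h: True, a: True, y: True, k: False}


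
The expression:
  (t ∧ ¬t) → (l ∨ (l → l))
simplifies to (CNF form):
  True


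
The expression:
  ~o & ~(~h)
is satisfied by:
  {h: True, o: False}


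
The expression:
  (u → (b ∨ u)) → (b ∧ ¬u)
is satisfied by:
  {b: True, u: False}


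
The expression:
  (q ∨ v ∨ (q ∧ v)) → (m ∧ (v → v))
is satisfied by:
  {m: True, q: False, v: False}
  {m: True, v: True, q: False}
  {m: True, q: True, v: False}
  {m: True, v: True, q: True}
  {v: False, q: False, m: False}


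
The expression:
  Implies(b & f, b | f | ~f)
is always true.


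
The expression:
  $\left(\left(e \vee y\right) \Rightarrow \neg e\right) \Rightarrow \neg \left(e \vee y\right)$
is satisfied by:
  {e: True, y: False}
  {y: False, e: False}
  {y: True, e: True}


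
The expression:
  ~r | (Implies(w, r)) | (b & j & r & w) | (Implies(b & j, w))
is always true.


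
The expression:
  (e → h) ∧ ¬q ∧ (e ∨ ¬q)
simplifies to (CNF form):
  ¬q ∧ (h ∨ ¬e)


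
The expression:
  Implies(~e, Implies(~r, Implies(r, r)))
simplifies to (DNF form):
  True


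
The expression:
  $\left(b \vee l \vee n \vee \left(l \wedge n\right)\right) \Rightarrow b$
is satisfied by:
  {b: True, l: False, n: False}
  {b: True, n: True, l: False}
  {b: True, l: True, n: False}
  {b: True, n: True, l: True}
  {n: False, l: False, b: False}


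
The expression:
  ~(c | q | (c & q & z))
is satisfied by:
  {q: False, c: False}


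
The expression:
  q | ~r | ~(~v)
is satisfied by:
  {q: True, v: True, r: False}
  {q: True, v: False, r: False}
  {v: True, q: False, r: False}
  {q: False, v: False, r: False}
  {r: True, q: True, v: True}
  {r: True, q: True, v: False}
  {r: True, v: True, q: False}


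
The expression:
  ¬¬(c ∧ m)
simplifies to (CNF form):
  c ∧ m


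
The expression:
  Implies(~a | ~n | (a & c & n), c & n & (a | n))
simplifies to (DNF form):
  (a & n) | (c & n)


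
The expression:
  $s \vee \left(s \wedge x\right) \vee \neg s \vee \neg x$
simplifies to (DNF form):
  $\text{True}$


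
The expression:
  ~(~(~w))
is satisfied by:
  {w: False}


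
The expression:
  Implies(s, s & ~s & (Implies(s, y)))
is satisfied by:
  {s: False}


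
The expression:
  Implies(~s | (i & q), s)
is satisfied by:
  {s: True}


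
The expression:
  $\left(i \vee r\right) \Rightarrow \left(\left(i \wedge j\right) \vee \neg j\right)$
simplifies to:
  $i \vee \neg j \vee \neg r$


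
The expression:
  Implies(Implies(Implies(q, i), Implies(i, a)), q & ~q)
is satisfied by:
  {i: True, a: False}


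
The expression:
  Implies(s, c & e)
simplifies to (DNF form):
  ~s | (c & e)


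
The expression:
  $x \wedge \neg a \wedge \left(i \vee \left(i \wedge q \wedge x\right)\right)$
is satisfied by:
  {i: True, x: True, a: False}


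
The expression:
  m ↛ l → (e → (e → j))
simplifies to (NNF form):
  j ∨ l ∨ ¬e ∨ ¬m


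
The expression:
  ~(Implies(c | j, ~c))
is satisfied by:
  {c: True}


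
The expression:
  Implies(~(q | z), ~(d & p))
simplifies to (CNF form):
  q | z | ~d | ~p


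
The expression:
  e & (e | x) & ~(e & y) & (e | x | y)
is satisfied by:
  {e: True, y: False}


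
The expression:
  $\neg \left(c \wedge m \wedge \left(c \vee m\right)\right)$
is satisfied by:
  {m: False, c: False}
  {c: True, m: False}
  {m: True, c: False}


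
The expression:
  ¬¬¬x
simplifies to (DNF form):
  ¬x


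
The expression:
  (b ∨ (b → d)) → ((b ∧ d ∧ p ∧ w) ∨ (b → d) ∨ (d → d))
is always true.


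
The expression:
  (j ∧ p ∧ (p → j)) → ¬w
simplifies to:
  ¬j ∨ ¬p ∨ ¬w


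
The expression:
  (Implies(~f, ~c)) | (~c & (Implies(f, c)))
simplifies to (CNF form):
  f | ~c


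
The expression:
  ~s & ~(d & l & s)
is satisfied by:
  {s: False}


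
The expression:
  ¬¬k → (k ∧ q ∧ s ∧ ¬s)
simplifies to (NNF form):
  ¬k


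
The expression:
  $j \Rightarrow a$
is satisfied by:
  {a: True, j: False}
  {j: False, a: False}
  {j: True, a: True}


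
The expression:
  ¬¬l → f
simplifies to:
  f ∨ ¬l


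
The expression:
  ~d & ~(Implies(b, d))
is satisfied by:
  {b: True, d: False}


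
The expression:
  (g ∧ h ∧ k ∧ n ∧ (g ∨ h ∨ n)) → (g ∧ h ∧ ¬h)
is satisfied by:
  {h: False, k: False, n: False, g: False}
  {g: True, h: False, k: False, n: False}
  {n: True, h: False, k: False, g: False}
  {g: True, n: True, h: False, k: False}
  {k: True, g: False, h: False, n: False}
  {g: True, k: True, h: False, n: False}
  {n: True, k: True, g: False, h: False}
  {g: True, n: True, k: True, h: False}
  {h: True, n: False, k: False, g: False}
  {g: True, h: True, n: False, k: False}
  {n: True, h: True, g: False, k: False}
  {g: True, n: True, h: True, k: False}
  {k: True, h: True, n: False, g: False}
  {g: True, k: True, h: True, n: False}
  {n: True, k: True, h: True, g: False}


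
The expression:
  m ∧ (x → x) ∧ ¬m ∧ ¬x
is never true.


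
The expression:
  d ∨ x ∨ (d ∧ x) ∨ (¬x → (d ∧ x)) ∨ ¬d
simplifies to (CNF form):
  True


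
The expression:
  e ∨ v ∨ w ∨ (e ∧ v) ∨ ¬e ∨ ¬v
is always true.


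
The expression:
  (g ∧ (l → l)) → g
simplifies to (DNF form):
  True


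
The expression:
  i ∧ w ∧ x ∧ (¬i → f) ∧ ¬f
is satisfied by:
  {i: True, w: True, x: True, f: False}


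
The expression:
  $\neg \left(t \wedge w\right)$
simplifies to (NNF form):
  $\neg t \vee \neg w$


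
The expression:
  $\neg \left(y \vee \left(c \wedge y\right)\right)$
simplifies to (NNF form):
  $\neg y$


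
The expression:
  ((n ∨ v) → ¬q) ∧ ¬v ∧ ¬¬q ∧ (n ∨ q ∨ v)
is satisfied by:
  {q: True, n: False, v: False}
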